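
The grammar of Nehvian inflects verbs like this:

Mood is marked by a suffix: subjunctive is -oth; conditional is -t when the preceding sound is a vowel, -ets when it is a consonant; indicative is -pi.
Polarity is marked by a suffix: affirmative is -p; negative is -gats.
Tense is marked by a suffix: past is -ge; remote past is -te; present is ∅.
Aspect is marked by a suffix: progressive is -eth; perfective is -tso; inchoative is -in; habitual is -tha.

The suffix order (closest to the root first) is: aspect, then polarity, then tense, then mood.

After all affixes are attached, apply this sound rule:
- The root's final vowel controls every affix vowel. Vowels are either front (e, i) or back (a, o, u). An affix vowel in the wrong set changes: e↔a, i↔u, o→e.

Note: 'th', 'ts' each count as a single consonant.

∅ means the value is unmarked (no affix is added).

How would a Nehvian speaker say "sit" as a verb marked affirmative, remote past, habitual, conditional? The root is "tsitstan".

Attach aspect habitual -tha → tsitstantha.
Attach polarity affirmative -p → tsitstanthap.
Attach tense remote past -te → tsitstanthapte.
Attach mood conditional -t (after vowel 'e') → tsitstanthaptet.
Apply vowel harmony: tsitstanthaptet → tsitstanthaptat.

tsitstanthaptat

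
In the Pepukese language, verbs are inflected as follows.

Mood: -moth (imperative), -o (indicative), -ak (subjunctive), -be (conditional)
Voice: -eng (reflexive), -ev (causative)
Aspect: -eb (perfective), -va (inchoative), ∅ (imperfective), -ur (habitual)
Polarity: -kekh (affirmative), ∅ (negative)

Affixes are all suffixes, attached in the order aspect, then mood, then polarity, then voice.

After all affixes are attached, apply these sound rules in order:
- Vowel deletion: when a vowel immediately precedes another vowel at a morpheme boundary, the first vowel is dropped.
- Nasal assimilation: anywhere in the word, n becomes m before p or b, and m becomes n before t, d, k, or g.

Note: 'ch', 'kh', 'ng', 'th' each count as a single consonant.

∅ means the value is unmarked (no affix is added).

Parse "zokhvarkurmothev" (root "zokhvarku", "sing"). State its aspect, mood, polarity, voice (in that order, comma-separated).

Segment: zokhvarku-ur-moth-ev.
aspect: -ur → habitual.
mood: -moth → imperative.
polarity: ∅ → negative.
voice: -ev → causative.

habitual, imperative, negative, causative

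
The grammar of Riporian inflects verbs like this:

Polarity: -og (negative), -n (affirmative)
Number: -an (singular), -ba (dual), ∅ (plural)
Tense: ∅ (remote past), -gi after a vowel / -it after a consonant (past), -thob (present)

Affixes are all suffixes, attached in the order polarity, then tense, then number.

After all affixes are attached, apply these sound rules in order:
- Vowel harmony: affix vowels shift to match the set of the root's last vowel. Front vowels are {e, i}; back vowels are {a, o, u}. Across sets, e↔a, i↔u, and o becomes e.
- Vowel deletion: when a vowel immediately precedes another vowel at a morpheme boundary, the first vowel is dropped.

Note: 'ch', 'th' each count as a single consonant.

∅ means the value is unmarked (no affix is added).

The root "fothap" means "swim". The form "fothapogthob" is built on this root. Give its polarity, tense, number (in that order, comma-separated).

Segment: fothap-og-thob.
polarity: -og → negative.
tense: -thob → present.
number: ∅ → plural.

negative, present, plural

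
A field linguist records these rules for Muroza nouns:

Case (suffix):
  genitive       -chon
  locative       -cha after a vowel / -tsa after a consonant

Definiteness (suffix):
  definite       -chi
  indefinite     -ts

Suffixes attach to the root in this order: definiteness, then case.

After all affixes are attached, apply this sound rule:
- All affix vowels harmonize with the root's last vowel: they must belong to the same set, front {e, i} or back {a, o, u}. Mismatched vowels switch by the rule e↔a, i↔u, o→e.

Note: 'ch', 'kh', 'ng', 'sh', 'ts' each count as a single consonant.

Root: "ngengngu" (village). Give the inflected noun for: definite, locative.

Attach definiteness definite -chi → ngengnguchi.
Attach case locative -cha (after vowel 'i') → ngengnguchicha.
Apply vowel harmony: ngengnguchicha → ngengnguchucha.

ngengnguchucha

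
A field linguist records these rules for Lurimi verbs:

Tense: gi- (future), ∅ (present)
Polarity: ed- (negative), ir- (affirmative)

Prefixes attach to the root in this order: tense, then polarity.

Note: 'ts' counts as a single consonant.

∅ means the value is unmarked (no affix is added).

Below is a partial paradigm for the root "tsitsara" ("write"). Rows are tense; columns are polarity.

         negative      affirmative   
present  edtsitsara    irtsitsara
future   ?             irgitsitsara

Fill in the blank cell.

edgitsitsara

Attach tense future gi- → gitsitsara.
Attach polarity negative ed- → edgitsitsara.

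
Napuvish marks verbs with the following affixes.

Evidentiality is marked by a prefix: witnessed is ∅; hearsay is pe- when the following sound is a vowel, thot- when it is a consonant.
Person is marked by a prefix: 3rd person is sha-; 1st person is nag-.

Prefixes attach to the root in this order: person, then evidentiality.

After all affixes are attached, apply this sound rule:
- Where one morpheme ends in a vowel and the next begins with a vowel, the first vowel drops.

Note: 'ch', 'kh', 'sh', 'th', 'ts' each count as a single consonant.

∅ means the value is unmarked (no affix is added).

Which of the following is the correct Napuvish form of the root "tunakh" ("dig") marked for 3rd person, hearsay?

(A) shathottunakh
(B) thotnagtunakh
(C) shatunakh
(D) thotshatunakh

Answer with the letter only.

D

Attach person 3rd person sha- → shatunakh.
Attach evidentiality hearsay thot- (before consonant 'sh') → thotshatunakh.
Vowel deletion: no change.
So the correct form is thotshatunakh, option (D).
(A) shathottunakh is wrong: it has the affixes in the wrong order.
(C) shatunakh is wrong: it uses witnessed instead of hearsay for evidentiality.
(B) thotnagtunakh is wrong: it uses 1st person instead of 3rd person for person.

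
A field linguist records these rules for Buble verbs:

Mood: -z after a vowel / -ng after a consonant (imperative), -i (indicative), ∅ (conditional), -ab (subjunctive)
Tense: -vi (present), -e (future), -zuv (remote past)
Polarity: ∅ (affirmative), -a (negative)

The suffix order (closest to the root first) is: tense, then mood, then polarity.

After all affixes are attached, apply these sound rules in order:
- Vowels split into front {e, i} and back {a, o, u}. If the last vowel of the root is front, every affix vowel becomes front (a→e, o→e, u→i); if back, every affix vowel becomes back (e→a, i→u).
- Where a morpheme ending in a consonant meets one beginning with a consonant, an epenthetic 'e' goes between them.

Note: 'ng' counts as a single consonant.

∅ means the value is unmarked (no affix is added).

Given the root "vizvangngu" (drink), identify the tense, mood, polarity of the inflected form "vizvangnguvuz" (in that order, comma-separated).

Segment: vizvangngu-vi-z.
tense: -vi → present.
mood: -z/ng → imperative.
polarity: ∅ → affirmative.

present, imperative, affirmative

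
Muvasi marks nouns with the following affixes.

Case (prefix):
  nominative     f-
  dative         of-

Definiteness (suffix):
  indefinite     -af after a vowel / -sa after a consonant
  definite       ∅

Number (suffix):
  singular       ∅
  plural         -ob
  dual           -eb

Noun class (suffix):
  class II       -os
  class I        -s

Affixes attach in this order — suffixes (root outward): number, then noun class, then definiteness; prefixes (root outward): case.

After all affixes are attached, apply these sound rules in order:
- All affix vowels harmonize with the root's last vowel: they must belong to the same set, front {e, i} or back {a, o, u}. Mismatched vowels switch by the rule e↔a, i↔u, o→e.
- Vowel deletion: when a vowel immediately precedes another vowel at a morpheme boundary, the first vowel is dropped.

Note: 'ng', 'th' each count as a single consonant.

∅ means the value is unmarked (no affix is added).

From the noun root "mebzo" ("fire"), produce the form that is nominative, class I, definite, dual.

fmebzabs

Attach case nominative f- → fmebzo.
Attach number dual -eb → fmebzoeb.
Attach noun class class I -s → fmebzoebs.
definiteness = definite: zero marking, form stays fmebzoebs.
Apply vowel harmony: fmebzoebs → fmebzoabs.
Apply vowel deletion: fmebzoabs → fmebzabs.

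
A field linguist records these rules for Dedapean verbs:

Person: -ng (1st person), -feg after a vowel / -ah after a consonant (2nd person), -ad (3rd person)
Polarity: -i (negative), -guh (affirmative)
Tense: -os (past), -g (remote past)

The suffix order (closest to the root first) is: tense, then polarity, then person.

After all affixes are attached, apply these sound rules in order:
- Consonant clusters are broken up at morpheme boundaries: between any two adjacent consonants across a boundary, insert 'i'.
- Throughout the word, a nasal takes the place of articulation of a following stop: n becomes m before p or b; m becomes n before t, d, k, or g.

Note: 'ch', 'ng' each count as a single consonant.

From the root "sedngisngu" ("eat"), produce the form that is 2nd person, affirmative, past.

Attach tense past -os → sedngisnguos.
Attach polarity affirmative -guh → sedngisnguosguh.
Attach person 2nd person -ah (after consonant 'h') → sedngisnguosguhah.
Apply epenthesis: sedngisnguosguhah → sedngisnguosiguhah.
Nasal assimilation: no change.

sedngisnguosiguhah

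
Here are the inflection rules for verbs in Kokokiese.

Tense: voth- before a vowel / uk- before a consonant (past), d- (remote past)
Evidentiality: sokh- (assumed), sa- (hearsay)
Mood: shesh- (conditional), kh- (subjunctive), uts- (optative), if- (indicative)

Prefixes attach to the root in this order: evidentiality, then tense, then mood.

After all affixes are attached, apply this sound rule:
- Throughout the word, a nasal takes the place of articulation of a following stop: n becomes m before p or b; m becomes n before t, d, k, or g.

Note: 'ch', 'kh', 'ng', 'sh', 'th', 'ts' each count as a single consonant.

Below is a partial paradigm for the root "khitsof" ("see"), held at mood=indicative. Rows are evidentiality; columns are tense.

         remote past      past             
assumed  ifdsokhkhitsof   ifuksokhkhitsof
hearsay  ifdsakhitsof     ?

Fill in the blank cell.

Attach evidentiality hearsay sa- → sakhitsof.
Attach tense past uk- (before consonant 's') → uksakhitsof.
Attach mood indicative if- → ifuksakhitsof.
Nasal assimilation: no change.

ifuksakhitsof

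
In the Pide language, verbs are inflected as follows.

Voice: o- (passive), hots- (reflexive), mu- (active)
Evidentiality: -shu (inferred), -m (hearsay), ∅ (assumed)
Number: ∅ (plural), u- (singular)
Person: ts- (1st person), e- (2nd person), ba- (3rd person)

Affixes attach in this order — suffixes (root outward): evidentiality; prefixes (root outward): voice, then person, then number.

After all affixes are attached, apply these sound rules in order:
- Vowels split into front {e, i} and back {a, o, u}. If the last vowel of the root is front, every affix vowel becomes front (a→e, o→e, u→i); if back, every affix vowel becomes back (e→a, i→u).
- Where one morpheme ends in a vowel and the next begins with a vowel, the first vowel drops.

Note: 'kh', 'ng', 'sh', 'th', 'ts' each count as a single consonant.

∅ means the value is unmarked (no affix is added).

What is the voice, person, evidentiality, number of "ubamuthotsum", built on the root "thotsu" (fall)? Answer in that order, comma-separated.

active, 3rd person, hearsay, singular

Segment: u-ba-mu-thotsu-m.
voice: mu- → active.
person: ba- → 3rd person.
evidentiality: -m → hearsay.
number: u- → singular.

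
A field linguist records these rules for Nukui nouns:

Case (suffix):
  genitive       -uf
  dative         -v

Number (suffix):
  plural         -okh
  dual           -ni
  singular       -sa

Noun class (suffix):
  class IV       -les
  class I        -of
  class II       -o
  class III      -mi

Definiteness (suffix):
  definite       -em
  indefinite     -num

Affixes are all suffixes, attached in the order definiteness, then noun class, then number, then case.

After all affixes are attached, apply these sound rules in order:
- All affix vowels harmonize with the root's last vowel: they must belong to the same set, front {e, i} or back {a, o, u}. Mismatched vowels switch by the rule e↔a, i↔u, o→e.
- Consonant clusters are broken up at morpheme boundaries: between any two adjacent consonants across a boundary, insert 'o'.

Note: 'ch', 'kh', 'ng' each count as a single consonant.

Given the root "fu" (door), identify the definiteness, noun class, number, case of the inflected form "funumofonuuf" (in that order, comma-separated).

indefinite, class I, dual, genitive

Segment: fu-num-of-ni-uf.
definiteness: -num → indefinite.
noun class: -of → class I.
number: -ni → dual.
case: -uf → genitive.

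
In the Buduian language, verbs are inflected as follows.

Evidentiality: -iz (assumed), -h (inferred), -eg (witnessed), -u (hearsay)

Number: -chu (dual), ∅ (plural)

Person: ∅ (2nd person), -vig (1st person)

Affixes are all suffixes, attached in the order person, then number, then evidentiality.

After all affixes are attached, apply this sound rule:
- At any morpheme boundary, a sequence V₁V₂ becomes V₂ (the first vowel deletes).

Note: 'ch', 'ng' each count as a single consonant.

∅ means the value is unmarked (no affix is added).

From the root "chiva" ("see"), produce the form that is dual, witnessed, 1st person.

chivavigcheg

Attach person 1st person -vig → chivavig.
Attach number dual -chu → chivavigchu.
Attach evidentiality witnessed -eg → chivavigchueg.
Apply vowel deletion: chivavigchueg → chivavigcheg.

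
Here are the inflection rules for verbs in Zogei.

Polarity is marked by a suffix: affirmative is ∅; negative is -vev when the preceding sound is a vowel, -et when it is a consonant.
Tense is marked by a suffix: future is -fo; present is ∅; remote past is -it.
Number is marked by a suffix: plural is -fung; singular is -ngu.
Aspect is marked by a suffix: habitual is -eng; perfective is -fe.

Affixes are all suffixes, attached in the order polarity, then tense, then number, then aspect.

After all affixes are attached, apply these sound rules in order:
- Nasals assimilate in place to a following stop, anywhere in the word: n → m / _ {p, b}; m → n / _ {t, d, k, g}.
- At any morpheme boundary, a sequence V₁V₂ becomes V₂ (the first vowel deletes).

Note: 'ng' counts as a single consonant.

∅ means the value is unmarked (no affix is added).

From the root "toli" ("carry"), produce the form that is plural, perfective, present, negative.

tolivevfungfe

Attach polarity negative -vev (after vowel 'i') → tolivev.
tense = present: zero marking, form stays tolivev.
Attach number plural -fung → tolivevfung.
Attach aspect perfective -fe → tolivevfungfe.
Nasal assimilation: no change.
Vowel deletion: no change.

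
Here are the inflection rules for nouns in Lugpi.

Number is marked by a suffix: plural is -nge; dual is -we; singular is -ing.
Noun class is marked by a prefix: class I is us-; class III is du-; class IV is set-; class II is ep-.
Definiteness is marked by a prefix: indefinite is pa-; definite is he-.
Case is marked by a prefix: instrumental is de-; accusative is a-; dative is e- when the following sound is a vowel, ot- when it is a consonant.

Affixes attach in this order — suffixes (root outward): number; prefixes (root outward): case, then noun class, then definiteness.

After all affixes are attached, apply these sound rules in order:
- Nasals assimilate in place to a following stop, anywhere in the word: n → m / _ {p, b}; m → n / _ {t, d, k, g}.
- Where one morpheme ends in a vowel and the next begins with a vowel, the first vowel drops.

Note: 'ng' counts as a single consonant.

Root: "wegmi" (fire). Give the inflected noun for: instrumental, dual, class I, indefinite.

pusdewegmiwe

Attach case instrumental de- → dewegmi.
Attach noun class class I us- → usdewegmi.
Attach number dual -we → usdewegmiwe.
Attach definiteness indefinite pa- → pausdewegmiwe.
Nasal assimilation: no change.
Apply vowel deletion: pausdewegmiwe → pusdewegmiwe.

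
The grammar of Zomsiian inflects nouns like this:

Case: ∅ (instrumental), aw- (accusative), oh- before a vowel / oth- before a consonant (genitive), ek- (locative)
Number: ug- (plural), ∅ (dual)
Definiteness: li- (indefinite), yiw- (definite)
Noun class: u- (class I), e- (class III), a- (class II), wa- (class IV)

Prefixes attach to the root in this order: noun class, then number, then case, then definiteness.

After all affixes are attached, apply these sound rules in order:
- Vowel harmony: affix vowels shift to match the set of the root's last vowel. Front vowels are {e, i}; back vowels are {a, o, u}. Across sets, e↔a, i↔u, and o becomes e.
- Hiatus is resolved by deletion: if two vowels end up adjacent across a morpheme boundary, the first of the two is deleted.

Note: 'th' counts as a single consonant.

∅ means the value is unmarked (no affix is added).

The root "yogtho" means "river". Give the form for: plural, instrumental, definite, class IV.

yuwugwayogtho

Attach noun class class IV wa- → wayogtho.
Attach number plural ug- → ugwayogtho.
case = instrumental: zero marking, form stays ugwayogtho.
Attach definiteness definite yiw- → yiwugwayogtho.
Apply vowel harmony: yiwugwayogtho → yuwugwayogtho.
Vowel deletion: no change.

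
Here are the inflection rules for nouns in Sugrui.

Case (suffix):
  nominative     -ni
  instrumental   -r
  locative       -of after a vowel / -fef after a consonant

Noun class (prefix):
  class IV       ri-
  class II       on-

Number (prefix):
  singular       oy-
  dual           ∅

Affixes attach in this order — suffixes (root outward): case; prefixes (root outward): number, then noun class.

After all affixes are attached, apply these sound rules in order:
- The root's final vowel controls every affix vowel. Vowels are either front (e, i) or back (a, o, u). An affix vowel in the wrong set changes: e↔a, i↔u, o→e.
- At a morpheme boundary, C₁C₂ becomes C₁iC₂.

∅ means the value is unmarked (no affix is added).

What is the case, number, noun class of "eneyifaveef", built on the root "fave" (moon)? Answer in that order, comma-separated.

Segment: on-oy-fave-of.
case: -of/fef → locative.
number: oy- → singular.
noun class: on- → class II.

locative, singular, class II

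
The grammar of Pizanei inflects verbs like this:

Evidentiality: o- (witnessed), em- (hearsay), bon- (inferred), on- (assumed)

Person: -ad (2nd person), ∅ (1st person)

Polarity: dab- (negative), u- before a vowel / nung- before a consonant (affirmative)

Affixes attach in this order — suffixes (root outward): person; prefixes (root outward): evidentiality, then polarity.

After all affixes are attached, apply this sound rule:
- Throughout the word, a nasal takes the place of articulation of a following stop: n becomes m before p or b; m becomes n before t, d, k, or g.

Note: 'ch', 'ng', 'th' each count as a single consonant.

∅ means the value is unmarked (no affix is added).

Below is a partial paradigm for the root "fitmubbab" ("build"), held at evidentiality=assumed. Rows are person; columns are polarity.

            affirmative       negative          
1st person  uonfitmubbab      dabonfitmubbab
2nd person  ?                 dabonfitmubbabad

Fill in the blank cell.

Attach evidentiality assumed on- → onfitmubbab.
Attach person 2nd person -ad → onfitmubbabad.
Attach polarity affirmative u- (before vowel 'o') → uonfitmubbabad.
Nasal assimilation: no change.

uonfitmubbabad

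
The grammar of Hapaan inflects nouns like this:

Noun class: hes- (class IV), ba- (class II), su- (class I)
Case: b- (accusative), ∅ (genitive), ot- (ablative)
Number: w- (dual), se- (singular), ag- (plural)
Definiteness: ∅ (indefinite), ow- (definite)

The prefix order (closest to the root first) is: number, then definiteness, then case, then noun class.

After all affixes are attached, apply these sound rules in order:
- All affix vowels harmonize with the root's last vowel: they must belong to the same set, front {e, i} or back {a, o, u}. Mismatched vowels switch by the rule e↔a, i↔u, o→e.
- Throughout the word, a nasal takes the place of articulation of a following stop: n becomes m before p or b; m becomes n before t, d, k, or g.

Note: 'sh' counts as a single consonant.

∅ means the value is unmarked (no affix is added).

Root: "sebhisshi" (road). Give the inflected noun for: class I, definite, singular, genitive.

siewsesebhisshi

Attach number singular se- → sesebhisshi.
Attach definiteness definite ow- → owsesebhisshi.
case = genitive: zero marking, form stays owsesebhisshi.
Attach noun class class I su- → suowsesebhisshi.
Apply vowel harmony: suowsesebhisshi → siewsesebhisshi.
Nasal assimilation: no change.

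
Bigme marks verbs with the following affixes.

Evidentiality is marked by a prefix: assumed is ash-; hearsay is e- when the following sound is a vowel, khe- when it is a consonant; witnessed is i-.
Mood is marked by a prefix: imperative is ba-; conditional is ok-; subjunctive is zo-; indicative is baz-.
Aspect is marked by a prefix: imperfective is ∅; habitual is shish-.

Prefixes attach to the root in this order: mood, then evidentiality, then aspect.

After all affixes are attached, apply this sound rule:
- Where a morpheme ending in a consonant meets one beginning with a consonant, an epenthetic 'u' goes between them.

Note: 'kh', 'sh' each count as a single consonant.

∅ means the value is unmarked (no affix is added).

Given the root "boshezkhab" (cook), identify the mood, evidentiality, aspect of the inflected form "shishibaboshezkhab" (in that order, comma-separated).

imperative, witnessed, habitual

Segment: shish-i-ba-boshezkhab.
mood: ba- → imperative.
evidentiality: i- → witnessed.
aspect: shish- → habitual.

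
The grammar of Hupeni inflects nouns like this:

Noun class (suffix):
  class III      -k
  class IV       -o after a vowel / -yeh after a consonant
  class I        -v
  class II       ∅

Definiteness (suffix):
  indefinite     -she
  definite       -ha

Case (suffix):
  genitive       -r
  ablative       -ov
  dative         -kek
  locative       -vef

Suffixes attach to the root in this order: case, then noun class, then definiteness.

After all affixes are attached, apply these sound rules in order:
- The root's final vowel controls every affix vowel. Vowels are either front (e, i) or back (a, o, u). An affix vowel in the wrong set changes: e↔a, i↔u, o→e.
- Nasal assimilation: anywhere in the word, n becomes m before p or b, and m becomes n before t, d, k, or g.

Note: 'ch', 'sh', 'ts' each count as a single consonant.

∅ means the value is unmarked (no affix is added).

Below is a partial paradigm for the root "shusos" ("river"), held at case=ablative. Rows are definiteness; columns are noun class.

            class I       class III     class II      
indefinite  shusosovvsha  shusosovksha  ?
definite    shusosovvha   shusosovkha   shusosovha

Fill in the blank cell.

shusosovsha

Attach case ablative -ov → shusosov.
noun class = class II: zero marking, form stays shusosov.
Attach definiteness indefinite -she → shusosovshe.
Apply vowel harmony: shusosovshe → shusosovsha.
Nasal assimilation: no change.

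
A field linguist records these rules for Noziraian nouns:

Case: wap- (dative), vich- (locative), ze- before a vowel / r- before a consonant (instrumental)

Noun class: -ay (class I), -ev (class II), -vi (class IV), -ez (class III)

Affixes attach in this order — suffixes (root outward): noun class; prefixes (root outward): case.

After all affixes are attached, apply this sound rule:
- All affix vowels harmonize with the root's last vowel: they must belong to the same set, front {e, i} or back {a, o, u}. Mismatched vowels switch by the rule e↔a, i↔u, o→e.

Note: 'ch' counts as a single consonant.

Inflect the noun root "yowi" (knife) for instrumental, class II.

Attach case instrumental r- (before consonant 'y') → ryowi.
Attach noun class class II -ev → ryowiev.
Vowel harmony: no change.

ryowiev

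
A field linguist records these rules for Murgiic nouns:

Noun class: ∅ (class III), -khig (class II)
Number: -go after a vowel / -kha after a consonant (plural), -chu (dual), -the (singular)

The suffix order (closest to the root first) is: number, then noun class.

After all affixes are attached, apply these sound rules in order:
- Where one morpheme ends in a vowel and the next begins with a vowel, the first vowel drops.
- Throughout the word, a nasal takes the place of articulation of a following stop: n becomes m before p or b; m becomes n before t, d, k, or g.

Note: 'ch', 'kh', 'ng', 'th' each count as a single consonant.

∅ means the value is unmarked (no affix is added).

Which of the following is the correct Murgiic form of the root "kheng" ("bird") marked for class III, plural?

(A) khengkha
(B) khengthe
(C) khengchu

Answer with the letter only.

A

Attach number plural -kha (after consonant 'ng') → khengkha.
noun class = class III: zero marking, form stays khengkha.
Vowel deletion: no change.
Nasal assimilation: no change.
So the correct form is khengkha, option (A).
(B) khengthe is wrong: it uses singular instead of plural for number.
(C) khengchu is wrong: it uses dual instead of plural for number.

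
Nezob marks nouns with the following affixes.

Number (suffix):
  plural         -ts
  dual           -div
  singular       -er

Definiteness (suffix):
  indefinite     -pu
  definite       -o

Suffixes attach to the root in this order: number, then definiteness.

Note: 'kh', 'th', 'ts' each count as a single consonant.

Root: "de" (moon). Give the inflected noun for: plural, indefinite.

Attach number plural -ts → dets.
Attach definiteness indefinite -pu → detspu.

detspu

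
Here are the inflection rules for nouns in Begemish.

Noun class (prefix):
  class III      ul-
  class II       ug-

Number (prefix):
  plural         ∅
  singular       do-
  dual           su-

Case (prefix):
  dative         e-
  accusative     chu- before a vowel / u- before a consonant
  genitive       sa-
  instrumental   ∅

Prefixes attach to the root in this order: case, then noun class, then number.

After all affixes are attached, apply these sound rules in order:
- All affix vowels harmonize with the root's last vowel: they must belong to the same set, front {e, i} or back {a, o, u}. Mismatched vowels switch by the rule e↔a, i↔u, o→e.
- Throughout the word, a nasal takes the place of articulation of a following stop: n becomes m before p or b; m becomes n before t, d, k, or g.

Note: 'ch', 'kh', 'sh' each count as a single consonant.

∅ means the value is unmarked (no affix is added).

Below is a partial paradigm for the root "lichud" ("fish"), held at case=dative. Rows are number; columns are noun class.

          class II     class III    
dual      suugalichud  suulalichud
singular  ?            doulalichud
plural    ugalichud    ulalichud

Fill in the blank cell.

Attach case dative e- → elichud.
Attach noun class class II ug- → ugelichud.
Attach number singular do- → dougelichud.
Apply vowel harmony: dougelichud → dougalichud.
Nasal assimilation: no change.

dougalichud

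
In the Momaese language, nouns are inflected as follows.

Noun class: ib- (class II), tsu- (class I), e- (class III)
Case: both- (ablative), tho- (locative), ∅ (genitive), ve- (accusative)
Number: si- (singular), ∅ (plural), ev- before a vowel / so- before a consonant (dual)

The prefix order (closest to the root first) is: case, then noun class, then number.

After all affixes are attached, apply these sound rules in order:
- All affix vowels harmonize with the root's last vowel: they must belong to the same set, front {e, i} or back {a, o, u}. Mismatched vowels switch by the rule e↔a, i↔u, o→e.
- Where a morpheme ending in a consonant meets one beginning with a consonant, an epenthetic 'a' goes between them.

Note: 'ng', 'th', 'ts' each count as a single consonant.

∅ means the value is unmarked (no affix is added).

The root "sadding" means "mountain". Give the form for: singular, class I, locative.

sitsithesadding

Attach case locative tho- → thosadding.
Attach noun class class I tsu- → tsuthosadding.
Attach number singular si- → sitsuthosadding.
Apply vowel harmony: sitsuthosadding → sitsithesadding.
Epenthesis: no change.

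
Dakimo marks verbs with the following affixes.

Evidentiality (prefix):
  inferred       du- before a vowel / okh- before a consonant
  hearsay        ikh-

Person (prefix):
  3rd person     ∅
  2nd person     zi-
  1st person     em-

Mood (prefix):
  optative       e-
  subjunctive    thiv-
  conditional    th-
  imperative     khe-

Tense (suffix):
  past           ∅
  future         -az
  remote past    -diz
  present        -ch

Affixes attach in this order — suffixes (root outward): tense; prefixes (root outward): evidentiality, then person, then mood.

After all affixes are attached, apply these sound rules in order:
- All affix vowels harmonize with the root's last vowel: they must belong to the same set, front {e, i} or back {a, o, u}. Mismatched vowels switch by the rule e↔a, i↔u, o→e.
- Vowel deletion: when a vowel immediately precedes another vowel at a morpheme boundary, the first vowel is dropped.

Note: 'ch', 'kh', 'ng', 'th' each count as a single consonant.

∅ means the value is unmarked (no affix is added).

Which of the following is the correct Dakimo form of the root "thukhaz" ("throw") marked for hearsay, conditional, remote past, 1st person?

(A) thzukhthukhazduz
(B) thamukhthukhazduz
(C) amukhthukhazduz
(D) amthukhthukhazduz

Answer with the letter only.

Attach evidentiality hearsay ikh- → ikhthukhaz.
Attach person 1st person em- → emikhthukhaz.
Attach tense remote past -diz → emikhthukhazdiz.
Attach mood conditional th- → themikhthukhazdiz.
Apply vowel harmony: themikhthukhazdiz → thamukhthukhazduz.
Vowel deletion: no change.
So the correct form is thamukhthukhazduz, option (B).
(C) amukhthukhazduz is wrong: it uses optative instead of conditional for mood.
(D) amthukhthukhazduz is wrong: it has the affixes in the wrong order.
(A) thzukhthukhazduz is wrong: it uses 2nd person instead of 1st person for person.

B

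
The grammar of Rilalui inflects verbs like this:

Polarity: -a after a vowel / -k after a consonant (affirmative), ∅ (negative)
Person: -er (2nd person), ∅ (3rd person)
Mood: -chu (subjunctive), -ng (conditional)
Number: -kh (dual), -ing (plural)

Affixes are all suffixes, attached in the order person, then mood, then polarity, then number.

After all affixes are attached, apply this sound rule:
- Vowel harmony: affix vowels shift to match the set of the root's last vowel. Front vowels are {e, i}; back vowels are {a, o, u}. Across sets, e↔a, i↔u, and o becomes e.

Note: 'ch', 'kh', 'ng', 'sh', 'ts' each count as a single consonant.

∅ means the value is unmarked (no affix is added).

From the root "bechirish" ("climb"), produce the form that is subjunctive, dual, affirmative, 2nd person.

Attach person 2nd person -er → bechirisher.
Attach mood subjunctive -chu → bechirisherchu.
Attach polarity affirmative -a (after vowel 'u') → bechirisherchua.
Attach number dual -kh → bechirisherchuakh.
Apply vowel harmony: bechirisherchuakh → bechirisherchiekh.

bechirisherchiekh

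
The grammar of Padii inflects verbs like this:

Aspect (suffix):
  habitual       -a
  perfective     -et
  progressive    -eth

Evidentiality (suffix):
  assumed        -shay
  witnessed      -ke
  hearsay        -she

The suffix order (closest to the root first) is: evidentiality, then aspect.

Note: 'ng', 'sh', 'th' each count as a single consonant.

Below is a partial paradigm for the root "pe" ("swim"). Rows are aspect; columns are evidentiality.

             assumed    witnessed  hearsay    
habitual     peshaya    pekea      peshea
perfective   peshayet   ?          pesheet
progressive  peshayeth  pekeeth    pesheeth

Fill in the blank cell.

Attach evidentiality witnessed -ke → peke.
Attach aspect perfective -et → pekeet.

pekeet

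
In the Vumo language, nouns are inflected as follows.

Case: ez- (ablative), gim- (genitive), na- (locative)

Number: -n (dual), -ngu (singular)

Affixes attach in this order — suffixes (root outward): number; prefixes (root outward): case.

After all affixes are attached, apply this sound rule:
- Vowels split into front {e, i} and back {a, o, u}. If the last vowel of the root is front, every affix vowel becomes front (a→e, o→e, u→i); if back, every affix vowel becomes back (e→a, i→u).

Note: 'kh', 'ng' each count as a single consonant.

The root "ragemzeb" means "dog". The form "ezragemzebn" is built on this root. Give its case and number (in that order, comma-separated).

ablative, dual

Segment: ez-ragemzeb-n.
case: ez- → ablative.
number: -n → dual.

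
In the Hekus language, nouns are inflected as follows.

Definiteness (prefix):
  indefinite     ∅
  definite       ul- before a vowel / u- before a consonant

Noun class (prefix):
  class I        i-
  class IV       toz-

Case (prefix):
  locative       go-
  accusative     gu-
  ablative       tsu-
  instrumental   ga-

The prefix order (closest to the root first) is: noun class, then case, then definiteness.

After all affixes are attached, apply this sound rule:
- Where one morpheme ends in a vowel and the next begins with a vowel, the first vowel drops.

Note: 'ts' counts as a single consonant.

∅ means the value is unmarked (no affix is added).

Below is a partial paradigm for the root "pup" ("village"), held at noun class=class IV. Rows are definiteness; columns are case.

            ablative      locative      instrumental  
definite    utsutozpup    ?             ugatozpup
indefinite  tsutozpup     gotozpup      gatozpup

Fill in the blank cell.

ugotozpup

Attach noun class class IV toz- → tozpup.
Attach case locative go- → gotozpup.
Attach definiteness definite u- (before consonant 'g') → ugotozpup.
Vowel deletion: no change.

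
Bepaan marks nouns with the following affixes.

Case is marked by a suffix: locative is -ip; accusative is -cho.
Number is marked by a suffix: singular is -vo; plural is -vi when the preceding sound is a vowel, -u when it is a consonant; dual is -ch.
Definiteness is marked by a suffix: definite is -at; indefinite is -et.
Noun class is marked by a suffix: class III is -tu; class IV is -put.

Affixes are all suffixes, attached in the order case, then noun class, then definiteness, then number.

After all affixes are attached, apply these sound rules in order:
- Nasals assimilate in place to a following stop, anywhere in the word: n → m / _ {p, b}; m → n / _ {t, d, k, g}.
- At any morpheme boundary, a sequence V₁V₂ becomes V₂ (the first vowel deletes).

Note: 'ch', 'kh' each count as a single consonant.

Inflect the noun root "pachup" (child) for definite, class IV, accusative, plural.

Attach case accusative -cho → pachupcho.
Attach noun class class IV -put → pachupchoput.
Attach definiteness definite -at → pachupchoputat.
Attach number plural -u (after consonant 't') → pachupchoputatu.
Nasal assimilation: no change.
Vowel deletion: no change.

pachupchoputatu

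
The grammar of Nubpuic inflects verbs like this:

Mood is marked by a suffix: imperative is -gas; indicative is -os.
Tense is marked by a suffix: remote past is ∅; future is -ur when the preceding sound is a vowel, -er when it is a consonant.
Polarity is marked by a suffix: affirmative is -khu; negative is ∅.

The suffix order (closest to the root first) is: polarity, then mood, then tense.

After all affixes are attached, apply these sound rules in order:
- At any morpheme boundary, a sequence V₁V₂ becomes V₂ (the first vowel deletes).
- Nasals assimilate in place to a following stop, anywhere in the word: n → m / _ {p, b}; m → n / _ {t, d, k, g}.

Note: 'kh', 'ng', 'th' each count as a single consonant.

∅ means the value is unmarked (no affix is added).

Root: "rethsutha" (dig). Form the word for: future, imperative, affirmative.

Attach polarity affirmative -khu → rethsuthakhu.
Attach mood imperative -gas → rethsuthakhugas.
Attach tense future -er (after consonant 's') → rethsuthakhugaser.
Vowel deletion: no change.
Nasal assimilation: no change.

rethsuthakhugaser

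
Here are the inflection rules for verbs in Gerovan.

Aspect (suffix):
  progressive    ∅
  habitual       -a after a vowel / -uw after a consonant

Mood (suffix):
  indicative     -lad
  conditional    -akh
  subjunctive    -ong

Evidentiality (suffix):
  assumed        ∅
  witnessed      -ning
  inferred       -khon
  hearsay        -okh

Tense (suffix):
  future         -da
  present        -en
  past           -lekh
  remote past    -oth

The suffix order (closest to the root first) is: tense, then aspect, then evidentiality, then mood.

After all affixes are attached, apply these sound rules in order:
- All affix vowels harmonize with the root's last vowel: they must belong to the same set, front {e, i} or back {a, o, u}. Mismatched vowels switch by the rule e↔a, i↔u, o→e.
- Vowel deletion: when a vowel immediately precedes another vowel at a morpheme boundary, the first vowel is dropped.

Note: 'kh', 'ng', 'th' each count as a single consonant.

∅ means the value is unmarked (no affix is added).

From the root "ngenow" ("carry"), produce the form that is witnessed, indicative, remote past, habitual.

ngenowothuwnunglad

Attach tense remote past -oth → ngenowoth.
Attach aspect habitual -uw (after consonant 'th') → ngenowothuw.
Attach evidentiality witnessed -ning → ngenowothuwning.
Attach mood indicative -lad → ngenowothuwninglad.
Apply vowel harmony: ngenowothuwninglad → ngenowothuwnunglad.
Vowel deletion: no change.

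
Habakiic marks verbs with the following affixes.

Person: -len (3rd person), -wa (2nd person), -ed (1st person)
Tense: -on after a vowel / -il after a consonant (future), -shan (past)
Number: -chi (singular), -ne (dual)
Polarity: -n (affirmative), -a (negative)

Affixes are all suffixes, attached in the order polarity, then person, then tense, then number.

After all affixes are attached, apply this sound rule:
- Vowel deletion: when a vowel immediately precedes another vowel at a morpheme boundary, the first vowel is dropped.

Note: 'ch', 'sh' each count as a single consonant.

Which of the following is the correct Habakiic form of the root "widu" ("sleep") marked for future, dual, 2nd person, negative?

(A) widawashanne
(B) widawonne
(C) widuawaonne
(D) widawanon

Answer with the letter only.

B

Attach polarity negative -a → widua.
Attach person 2nd person -wa → widuawa.
Attach tense future -on (after vowel 'a') → widuawaon.
Attach number dual -ne → widuawaonne.
Apply vowel deletion: widuawaonne → widawonne.
So the correct form is widawonne, option (B).
(C) widuawaonne is wrong: it fails to apply the sound rule(s).
(D) widawanon is wrong: it has the affixes in the wrong order.
(A) widawashanne is wrong: it uses past instead of future for tense.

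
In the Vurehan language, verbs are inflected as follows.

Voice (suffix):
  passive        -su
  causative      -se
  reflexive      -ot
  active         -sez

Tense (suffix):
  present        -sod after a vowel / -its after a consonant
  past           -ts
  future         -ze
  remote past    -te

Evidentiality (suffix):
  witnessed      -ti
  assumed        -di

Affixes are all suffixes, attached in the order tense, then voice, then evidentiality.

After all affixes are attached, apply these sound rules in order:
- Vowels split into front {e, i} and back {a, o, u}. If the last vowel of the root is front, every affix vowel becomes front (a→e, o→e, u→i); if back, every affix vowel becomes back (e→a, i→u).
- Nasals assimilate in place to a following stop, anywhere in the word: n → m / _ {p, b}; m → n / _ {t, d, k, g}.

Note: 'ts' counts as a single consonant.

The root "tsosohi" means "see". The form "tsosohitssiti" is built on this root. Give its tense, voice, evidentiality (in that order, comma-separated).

past, passive, witnessed

Segment: tsosohi-ts-su-ti.
tense: -ts → past.
voice: -su → passive.
evidentiality: -ti → witnessed.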